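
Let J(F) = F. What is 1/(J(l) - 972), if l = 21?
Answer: -1/951 ≈ -0.0010515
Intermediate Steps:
1/(J(l) - 972) = 1/(21 - 972) = 1/(-951) = -1/951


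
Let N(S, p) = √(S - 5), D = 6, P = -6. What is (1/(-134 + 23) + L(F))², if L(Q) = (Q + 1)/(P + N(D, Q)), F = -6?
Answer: 12100/12321 ≈ 0.98206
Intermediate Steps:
N(S, p) = √(-5 + S)
L(Q) = -⅕ - Q/5 (L(Q) = (Q + 1)/(-6 + √(-5 + 6)) = (1 + Q)/(-6 + √1) = (1 + Q)/(-6 + 1) = (1 + Q)/(-5) = (1 + Q)*(-⅕) = -⅕ - Q/5)
(1/(-134 + 23) + L(F))² = (1/(-134 + 23) + (-⅕ - ⅕*(-6)))² = (1/(-111) + (-⅕ + 6/5))² = (-1/111 + 1)² = (110/111)² = 12100/12321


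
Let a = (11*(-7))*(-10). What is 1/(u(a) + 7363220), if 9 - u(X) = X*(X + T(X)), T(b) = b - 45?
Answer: 1/6212079 ≈ 1.6098e-7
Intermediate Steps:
T(b) = -45 + b
a = 770 (a = -77*(-10) = 770)
u(X) = 9 - X*(-45 + 2*X) (u(X) = 9 - X*(X + (-45 + X)) = 9 - X*(-45 + 2*X))
1/(u(a) + 7363220) = 1/((9 - 1*770**2 - 1*770*(-45 + 770)) + 7363220) = 1/((9 - 1*592900 - 1*770*725) + 7363220) = 1/((9 - 592900 - 558250) + 7363220) = 1/(-1151141 + 7363220) = 1/6212079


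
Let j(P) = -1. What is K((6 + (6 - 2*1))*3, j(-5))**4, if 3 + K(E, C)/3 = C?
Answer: 20736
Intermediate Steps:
K(E, C) = -9 + 3*C
K((6 + (6 - 2*1))*3, j(-5))**4 = (-9 + 3*(-1))**4 = (-9 - 3)**4 = (-12)**4 = 20736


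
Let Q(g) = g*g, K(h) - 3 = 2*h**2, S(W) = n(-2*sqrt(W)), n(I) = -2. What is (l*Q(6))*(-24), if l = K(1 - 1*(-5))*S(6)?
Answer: 129600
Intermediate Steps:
S(W) = -2
K(h) = 3 + 2*h**2
l = -150 (l = (3 + 2*(1 - 1*(-5))**2)*(-2) = (3 + 2*(1 + 5)**2)*(-2) = (3 + 2*6**2)*(-2) = (3 + 2*36)*(-2) = (3 + 72)*(-2) = 75*(-2) = -150)
Q(g) = g**2
(l*Q(6))*(-24) = -150*6**2*(-24) = -150*36*(-24) = -5400*(-24) = 129600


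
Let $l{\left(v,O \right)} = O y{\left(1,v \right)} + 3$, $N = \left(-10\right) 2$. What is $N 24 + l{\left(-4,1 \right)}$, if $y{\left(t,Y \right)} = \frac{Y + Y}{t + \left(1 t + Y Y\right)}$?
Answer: $- \frac{4297}{9} \approx -477.44$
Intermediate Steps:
$y{\left(t,Y \right)} = \frac{2 Y}{Y^{2} + 2 t}$ ($y{\left(t,Y \right)} = \frac{2 Y}{t + \left(t + Y^{2}\right)} = \frac{2 Y}{Y^{2} + 2 t}$)
$N = -20$
$l{\left(v,O \right)} = 3 + \frac{2 O v}{2 + v^{2}}$ ($l{\left(v,O \right)} = O \frac{2 v}{v^{2} + 2 \cdot 1} + 3 = O \frac{2 v}{v^{2} + 2} + 3 = O \frac{2 v}{2 + v^{2}} + 3 = \frac{2 O v}{2 + v^{2}} + 3 = 3 + \frac{2 O v}{2 + v^{2}}$)
$N 24 + l{\left(-4,1 \right)} = \left(-20\right) 24 + \frac{6 + 3 \left(-4\right)^{2} + 2 \cdot 1 \left(-4\right)}{2 + \left(-4\right)^{2}} = -480 + \frac{6 + 3 \cdot 16 - 8}{2 + 16} = -480 + \frac{6 + 48 - 8}{18} = -480 + \frac{1}{18} \cdot 46 = -480 + \frac{23}{9} = - \frac{4297}{9}$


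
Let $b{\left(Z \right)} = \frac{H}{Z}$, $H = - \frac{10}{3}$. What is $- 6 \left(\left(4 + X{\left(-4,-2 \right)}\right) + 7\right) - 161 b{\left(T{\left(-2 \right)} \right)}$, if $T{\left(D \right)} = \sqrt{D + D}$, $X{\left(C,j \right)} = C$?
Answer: $-42 - \frac{805 i}{3} \approx -42.0 - 268.33 i$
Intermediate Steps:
$H = - \frac{10}{3}$ ($H = \left(-10\right) \frac{1}{3} = - \frac{10}{3} \approx -3.3333$)
$T{\left(D \right)} = \sqrt{2} \sqrt{D}$ ($T{\left(D \right)} = \sqrt{2 D} = \sqrt{2} \sqrt{D}$)
$b{\left(Z \right)} = - \frac{10}{3 Z}$
$- 6 \left(\left(4 + X{\left(-4,-2 \right)}\right) + 7\right) - 161 b{\left(T{\left(-2 \right)} \right)} = - 6 \left(\left(4 - 4\right) + 7\right) - 161 \left(- \frac{10}{3 \sqrt{2} \sqrt{-2}}\right) = - 6 \left(0 + 7\right) - 161 \left(- \frac{10}{3 \sqrt{2} i \sqrt{2}}\right) = \left(-6\right) 7 - 161 \left(- \frac{10}{3 \cdot 2 i}\right) = -42 - 161 \left(- \frac{10 \left(- \frac{i}{2}\right)}{3}\right) = -42 - 161 \frac{5 i}{3} = -42 - \frac{805 i}{3}$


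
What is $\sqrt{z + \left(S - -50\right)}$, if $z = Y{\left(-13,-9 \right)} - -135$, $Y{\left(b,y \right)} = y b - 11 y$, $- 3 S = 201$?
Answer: $\sqrt{334} \approx 18.276$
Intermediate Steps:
$S = -67$ ($S = \left(- \frac{1}{3}\right) 201 = -67$)
$Y{\left(b,y \right)} = - 11 y + b y$ ($Y{\left(b,y \right)} = b y - 11 y = - 11 y + b y$)
$z = 351$ ($z = - 9 \left(-11 - 13\right) - -135 = \left(-9\right) \left(-24\right) + 135 = 216 + 135 = 351$)
$\sqrt{z + \left(S - -50\right)} = \sqrt{351 - 17} = \sqrt{334}$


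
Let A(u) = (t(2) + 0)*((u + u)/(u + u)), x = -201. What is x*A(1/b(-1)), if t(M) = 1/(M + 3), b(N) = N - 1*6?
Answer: -201/5 ≈ -40.200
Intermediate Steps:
b(N) = -6 + N (b(N) = N - 6 = -6 + N)
t(M) = 1/(3 + M)
A(u) = 1/5 (A(u) = (1/(3 + 2) + 0)*((u + u)/(u + u)) = (1/5 + 0)*((2*u)/((2*u))) = (1/5 + 0)*((2*u)*(1/(2*u))) = (1/5)*1 = 1/5)
x*A(1/b(-1)) = -201*1/5 = -201/5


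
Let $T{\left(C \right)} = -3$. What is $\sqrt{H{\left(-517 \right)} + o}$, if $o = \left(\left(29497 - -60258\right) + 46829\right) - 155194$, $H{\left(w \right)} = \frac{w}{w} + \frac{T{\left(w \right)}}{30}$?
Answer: $\frac{i \sqrt{1860910}}{10} \approx 136.42 i$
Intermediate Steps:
$H{\left(w \right)} = \frac{9}{10}$ ($H{\left(w \right)} = \frac{w}{w} - \frac{3}{30} = 1 - \frac{1}{10} = \frac{9}{10}$)
$o = -18610$ ($o = \left(\left(29497 + 60258\right) + 46829\right) - 155194 = \left(89755 + 46829\right) - 155194 = 136584 - 155194 = -18610$)
$\sqrt{H{\left(-517 \right)} + o} = \sqrt{\frac{9}{10} - 18610} = \sqrt{- \frac{186091}{10}} = \frac{i \sqrt{1860910}}{10}$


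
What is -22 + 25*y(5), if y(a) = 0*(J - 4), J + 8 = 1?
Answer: -22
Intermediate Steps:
J = -7 (J = -8 + 1 = -7)
y(a) = 0 (y(a) = 0*(-7 - 4) = 0*(-11) = 0)
-22 + 25*y(5) = -22 + 25*0 = -22 + 0 = -22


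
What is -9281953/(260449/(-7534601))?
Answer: 69935812355753/260449 ≈ 2.6852e+8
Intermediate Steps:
-9281953/(260449/(-7534601)) = -9281953/(260449*(-1/7534601)) = -9281953/(-260449/7534601) = -9281953*(-7534601/260449) = 69935812355753/260449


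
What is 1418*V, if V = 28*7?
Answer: 277928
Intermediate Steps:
V = 196
1418*V = 1418*196 = 277928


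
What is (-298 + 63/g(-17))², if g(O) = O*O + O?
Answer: 6559866049/73984 ≈ 88666.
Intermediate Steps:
g(O) = O + O² (g(O) = O² + O = O + O²)
(-298 + 63/g(-17))² = (-298 + 63/((-17*(1 - 17))))² = (-298 + 63/((-17*(-16))))² = (-298 + 63/272)² = (-80993/272)² = 6559866049/73984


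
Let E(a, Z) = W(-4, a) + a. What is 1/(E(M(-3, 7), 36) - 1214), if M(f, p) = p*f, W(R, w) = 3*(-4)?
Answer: -1/1247 ≈ -0.00080192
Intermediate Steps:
W(R, w) = -12
M(f, p) = f*p
E(a, Z) = -12 + a
1/(E(M(-3, 7), 36) - 1214) = 1/((-12 - 3*7) - 1214) = 1/((-12 - 21) - 1214) = 1/(-33 - 1214) = 1/(-1247) = -1/1247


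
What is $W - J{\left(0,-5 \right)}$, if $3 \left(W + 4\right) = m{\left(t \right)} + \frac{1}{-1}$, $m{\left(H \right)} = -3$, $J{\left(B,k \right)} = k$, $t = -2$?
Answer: $- \frac{1}{3} \approx -0.33333$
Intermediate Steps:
$W = - \frac{16}{3}$ ($W = -4 + \frac{-3 + \frac{1}{-1}}{3} = -4 + \frac{-3 - 1}{3} = -4 + \frac{1}{3} \left(-4\right) = -4 - \frac{4}{3} = - \frac{16}{3} \approx -5.3333$)
$W - J{\left(0,-5 \right)} = - \frac{16}{3} - -5 = - \frac{16}{3} + 5 = - \frac{1}{3}$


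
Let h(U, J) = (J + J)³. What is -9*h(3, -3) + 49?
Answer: 1993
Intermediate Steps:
h(U, J) = 8*J³ (h(U, J) = (2*J)³ = 8*J³)
-9*h(3, -3) + 49 = -72*(-3)³ + 49 = -72*(-27) + 49 = -9*(-216) + 49 = 1944 + 49 = 1993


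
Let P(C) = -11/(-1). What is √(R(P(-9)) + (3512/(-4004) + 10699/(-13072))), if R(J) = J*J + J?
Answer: √1394412815008213/3271268 ≈ 11.415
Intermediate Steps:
P(C) = 11 (P(C) = -11*(-1) = 11)
R(J) = J + J² (R(J) = J² + J = J + J²)
√(R(P(-9)) + (3512/(-4004) + 10699/(-13072))) = √(11*(1 + 11) + (3512/(-4004) + 10699/(-13072))) = √(11*12 + (3512*(-1/4004) + 10699*(-1/13072))) = √(132 + (-878/1001 - 10699/13072)) = √(132 - 22186915/13085072) = √(1705042589/13085072) = √1394412815008213/3271268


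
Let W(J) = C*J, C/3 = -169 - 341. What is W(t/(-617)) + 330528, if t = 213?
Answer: 204261666/617 ≈ 3.3106e+5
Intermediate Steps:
C = -1530 (C = 3*(-169 - 341) = 3*(-510) = -1530)
W(J) = -1530*J
W(t/(-617)) + 330528 = -325890/(-617) + 330528 = -325890*(-1)/617 + 330528 = -1530*(-213/617) + 330528 = 325890/617 + 330528 = 204261666/617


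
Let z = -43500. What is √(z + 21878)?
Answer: I*√21622 ≈ 147.04*I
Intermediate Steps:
√(z + 21878) = √(-43500 + 21878) = √(-21622) = I*√21622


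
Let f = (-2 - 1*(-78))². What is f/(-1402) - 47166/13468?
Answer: -5139925/674362 ≈ -7.6219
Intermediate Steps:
f = 5776 (f = (-2 + 78)² = 76² = 5776)
f/(-1402) - 47166/13468 = 5776/(-1402) - 47166/13468 = 5776*(-1/1402) - 47166*1/13468 = -2888/701 - 3369/962 = -5139925/674362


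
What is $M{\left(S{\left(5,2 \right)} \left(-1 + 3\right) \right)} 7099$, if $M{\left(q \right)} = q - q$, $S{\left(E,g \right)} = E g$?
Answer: $0$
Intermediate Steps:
$M{\left(q \right)} = 0$
$M{\left(S{\left(5,2 \right)} \left(-1 + 3\right) \right)} 7099 = 0 \cdot 7099 = 0$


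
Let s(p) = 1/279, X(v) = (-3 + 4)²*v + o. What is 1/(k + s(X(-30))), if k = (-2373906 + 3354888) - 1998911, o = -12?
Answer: -279/284002190 ≈ -9.8239e-7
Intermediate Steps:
X(v) = -12 + v (X(v) = (-3 + 4)²*v - 12 = 1²*v - 12 = 1*v - 12 = v - 12 = -12 + v)
s(p) = 1/279
k = -1017929 (k = 980982 - 1998911 = -1017929)
1/(k + s(X(-30))) = 1/(-1017929 + 1/279) = 1/(-284002190/279) = -279/284002190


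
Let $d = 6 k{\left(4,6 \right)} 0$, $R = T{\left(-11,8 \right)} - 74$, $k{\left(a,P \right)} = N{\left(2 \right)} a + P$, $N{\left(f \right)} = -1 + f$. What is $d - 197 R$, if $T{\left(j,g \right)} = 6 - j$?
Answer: $11229$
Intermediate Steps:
$k{\left(a,P \right)} = P + a$ ($k{\left(a,P \right)} = \left(-1 + 2\right) a + P = 1 a + P = a + P = P + a$)
$R = -57$ ($R = \left(6 - -11\right) - 74 = \left(6 + 11\right) - 74 = 17 - 74 = -57$)
$d = 0$ ($d = 6 \left(6 + 4\right) 0 = 6 \cdot 10 \cdot 0 = 60 \cdot 0 = 0$)
$d - 197 R = 0 - -11229 = 0 + 11229 = 11229$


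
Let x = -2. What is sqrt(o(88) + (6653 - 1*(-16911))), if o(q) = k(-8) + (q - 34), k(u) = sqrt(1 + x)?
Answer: sqrt(23618 + I) ≈ 153.68 + 0.003*I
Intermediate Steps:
k(u) = I (k(u) = sqrt(1 - 2) = sqrt(-1) = I)
o(q) = -34 + I + q (o(q) = I + (q - 34) = I + (-34 + q) = -34 + I + q)
sqrt(o(88) + (6653 - 1*(-16911))) = sqrt((-34 + I + 88) + (6653 - 1*(-16911))) = sqrt((54 + I) + (6653 + 16911)) = sqrt((54 + I) + 23564) = sqrt(23618 + I)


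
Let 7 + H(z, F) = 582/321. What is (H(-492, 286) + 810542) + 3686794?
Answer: 481214397/107 ≈ 4.4973e+6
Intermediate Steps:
H(z, F) = -555/107 (H(z, F) = -7 + 582/321 = -7 + 582*(1/321) = -7 + 194/107 = -555/107)
(H(-492, 286) + 810542) + 3686794 = (-555/107 + 810542) + 3686794 = 86727439/107 + 3686794 = 481214397/107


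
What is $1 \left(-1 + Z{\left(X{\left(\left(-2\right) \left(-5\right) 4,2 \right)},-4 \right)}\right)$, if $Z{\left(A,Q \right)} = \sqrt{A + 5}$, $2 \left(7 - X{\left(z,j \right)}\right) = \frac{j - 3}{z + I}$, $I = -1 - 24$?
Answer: $-1 + \frac{19 \sqrt{30}}{30} \approx 2.4689$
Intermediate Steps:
$I = -25$ ($I = -1 - 24 = -25$)
$X{\left(z,j \right)} = 7 - \frac{-3 + j}{2 \left(-25 + z\right)}$ ($X{\left(z,j \right)} = 7 - \frac{\left(j - 3\right) \frac{1}{z - 25}}{2} = 7 - \frac{\left(-3 + j\right) \frac{1}{-25 + z}}{2} = 7 - \frac{\frac{1}{-25 + z} \left(-3 + j\right)}{2} = 7 - \frac{-3 + j}{2 \left(-25 + z\right)}$)
$Z{\left(A,Q \right)} = \sqrt{5 + A}$
$1 \left(-1 + Z{\left(X{\left(\left(-2\right) \left(-5\right) 4,2 \right)},-4 \right)}\right) = 1 \left(-1 + \sqrt{5 + \frac{-347 - 2 + 14 \left(-2\right) \left(-5\right) 4}{2 \left(-25 + \left(-2\right) \left(-5\right) 4\right)}}\right) = 1 \left(-1 + \sqrt{5 + \frac{-347 - 2 + 14 \cdot 10 \cdot 4}{2 \left(-25 + 10 \cdot 4\right)}}\right) = 1 \left(-1 + \sqrt{5 + \frac{-347 - 2 + 14 \cdot 40}{2 \left(-25 + 40\right)}}\right) = 1 \left(-1 + \sqrt{5 + \frac{-347 - 2 + 560}{2 \cdot 15}}\right) = 1 \left(-1 + \sqrt{5 + \frac{1}{2} \cdot \frac{1}{15} \cdot 211}\right) = 1 \left(-1 + \sqrt{5 + \frac{211}{30}}\right) = 1 \left(-1 + \sqrt{\frac{361}{30}}\right) = 1 \left(-1 + \frac{19 \sqrt{30}}{30}\right) = -1 + \frac{19 \sqrt{30}}{30}$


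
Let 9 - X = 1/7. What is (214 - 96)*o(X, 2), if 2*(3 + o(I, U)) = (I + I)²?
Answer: 889838/49 ≈ 18160.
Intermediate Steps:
X = 62/7 (X = 9 - 1/7 = 9 - 1*⅐ = 9 - ⅐ = 62/7 ≈ 8.8571)
o(I, U) = -3 + 2*I² (o(I, U) = -3 + (I + I)²/2 = -3 + (2*I)²/2 = -3 + (4*I²)/2 = -3 + 2*I²)
(214 - 96)*o(X, 2) = (214 - 96)*(-3 + 2*(62/7)²) = 118*(-3 + 2*(3844/49)) = 118*(-3 + 7688/49) = 118*(7541/49) = 889838/49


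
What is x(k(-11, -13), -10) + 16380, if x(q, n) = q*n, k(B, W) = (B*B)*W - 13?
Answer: 32240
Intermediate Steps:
k(B, W) = -13 + W*B² (k(B, W) = B²*W - 13 = W*B² - 13 = -13 + W*B²)
x(q, n) = n*q
x(k(-11, -13), -10) + 16380 = -10*(-13 - 13*(-11)²) + 16380 = -10*(-13 - 13*121) + 16380 = -10*(-13 - 1573) + 16380 = -10*(-1586) + 16380 = 15860 + 16380 = 32240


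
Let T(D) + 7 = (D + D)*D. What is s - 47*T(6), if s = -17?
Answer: -3072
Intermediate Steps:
T(D) = -7 + 2*D² (T(D) = -7 + (D + D)*D = -7 + (2*D)*D = -7 + 2*D²)
s - 47*T(6) = -17 - 47*(-7 + 2*6²) = -17 - 47*(-7 + 2*36) = -17 - 47*(-7 + 72) = -17 - 47*65 = -17 - 3055 = -3072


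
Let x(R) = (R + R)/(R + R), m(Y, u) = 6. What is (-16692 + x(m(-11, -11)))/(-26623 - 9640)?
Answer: 16691/36263 ≈ 0.46028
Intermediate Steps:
x(R) = 1 (x(R) = (2*R)/((2*R)) = (2*R)*(1/(2*R)) = 1)
(-16692 + x(m(-11, -11)))/(-26623 - 9640) = (-16692 + 1)/(-26623 - 9640) = -16691/(-36263) = -16691*(-1/36263) = 16691/36263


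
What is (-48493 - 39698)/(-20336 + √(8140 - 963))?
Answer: 597817392/137848573 + 29397*√7177/137848573 ≈ 4.3548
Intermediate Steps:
(-48493 - 39698)/(-20336 + √(8140 - 963)) = -88191/(-20336 + √7177)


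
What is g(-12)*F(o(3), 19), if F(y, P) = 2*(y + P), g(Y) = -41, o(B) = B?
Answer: -1804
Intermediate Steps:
F(y, P) = 2*P + 2*y (F(y, P) = 2*(P + y) = 2*P + 2*y)
g(-12)*F(o(3), 19) = -41*(2*19 + 2*3) = -41*(38 + 6) = -41*44 = -1804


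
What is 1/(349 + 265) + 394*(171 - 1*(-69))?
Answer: 58059841/614 ≈ 94560.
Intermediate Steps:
1/(349 + 265) + 394*(171 - 1*(-69)) = 1/614 + 394*(171 + 69) = 1/614 + 394*240 = 1/614 + 94560 = 58059841/614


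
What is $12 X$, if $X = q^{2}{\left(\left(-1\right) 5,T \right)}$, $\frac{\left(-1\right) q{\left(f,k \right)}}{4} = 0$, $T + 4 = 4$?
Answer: $0$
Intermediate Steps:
$T = 0$ ($T = -4 + 4 = 0$)
$q{\left(f,k \right)} = 0$ ($q{\left(f,k \right)} = \left(-4\right) 0 = 0$)
$X = 0$ ($X = 0^{2} = 0$)
$12 X = 12 \cdot 0 = 0$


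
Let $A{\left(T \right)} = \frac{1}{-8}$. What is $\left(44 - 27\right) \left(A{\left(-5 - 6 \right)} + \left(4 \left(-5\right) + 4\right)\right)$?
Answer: $- \frac{2193}{8} \approx -274.13$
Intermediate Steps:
$A{\left(T \right)} = - \frac{1}{8}$
$\left(44 - 27\right) \left(A{\left(-5 - 6 \right)} + \left(4 \left(-5\right) + 4\right)\right) = \left(44 - 27\right) \left(- \frac{1}{8} + \left(4 \left(-5\right) + 4\right)\right) = 17 \left(- \frac{1}{8} + \left(-20 + 4\right)\right) = 17 \left(- \frac{1}{8} - 16\right) = 17 \left(- \frac{129}{8}\right) = - \frac{2193}{8}$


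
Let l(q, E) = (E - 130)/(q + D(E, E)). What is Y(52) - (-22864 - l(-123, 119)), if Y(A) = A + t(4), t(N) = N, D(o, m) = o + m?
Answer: 2635789/115 ≈ 22920.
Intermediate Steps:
D(o, m) = m + o
l(q, E) = (-130 + E)/(q + 2*E) (l(q, E) = (E - 130)/(q + (E + E)) = (-130 + E)/(q + 2*E))
Y(A) = 4 + A (Y(A) = A + 4 = 4 + A)
Y(52) - (-22864 - l(-123, 119)) = (4 + 52) - (-22864 - (-130 + 119)/(-123 + 2*119)) = 56 - (-22864 - (-11)/(-123 + 238)) = 56 - (-22864 - (-11)/115) = 56 - (-22864 - 1*(-11/115)) = 56 - (-22864 + 11/115) = 56 - 1*(-2629349/115) = 56 + 2629349/115 = 2635789/115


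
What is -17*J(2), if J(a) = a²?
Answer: -68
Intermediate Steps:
-17*J(2) = -17*2² = -17*4 = -68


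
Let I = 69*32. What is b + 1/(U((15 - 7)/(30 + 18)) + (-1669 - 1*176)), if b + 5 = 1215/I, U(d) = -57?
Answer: -3114893/699936 ≈ -4.4503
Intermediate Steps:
I = 2208
b = -3275/736 (b = -5 + 1215/2208 = -5 + 1215*(1/2208) = -5 + 405/736 = -3275/736 ≈ -4.4497)
b + 1/(U((15 - 7)/(30 + 18)) + (-1669 - 1*176)) = -3275/736 + 1/(-57 + (-1669 - 1*176)) = -3275/736 + 1/(-57 + (-1669 - 176)) = -3275/736 + 1/(-57 - 1845) = -3275/736 + 1/(-1902) = -3275/736 - 1/1902 = -3114893/699936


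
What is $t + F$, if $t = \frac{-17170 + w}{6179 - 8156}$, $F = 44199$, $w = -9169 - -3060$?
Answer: $\frac{87404702}{1977} \approx 44211.0$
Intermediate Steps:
$w = -6109$ ($w = -9169 + 3060 = -6109$)
$t = \frac{23279}{1977}$ ($t = \frac{-17170 - 6109}{6179 - 8156} = - \frac{23279}{-1977} = \left(-23279\right) \left(- \frac{1}{1977}\right) = \frac{23279}{1977} \approx 11.775$)
$t + F = \frac{23279}{1977} + 44199 = \frac{87404702}{1977}$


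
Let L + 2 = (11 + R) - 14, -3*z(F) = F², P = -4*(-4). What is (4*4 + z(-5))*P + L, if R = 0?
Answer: 353/3 ≈ 117.67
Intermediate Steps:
P = 16
z(F) = -F²/3
L = -5 (L = -2 + ((11 + 0) - 14) = -2 + (11 - 14) = -2 - 3 = -5)
(4*4 + z(-5))*P + L = (4*4 - ⅓*(-5)²)*16 - 5 = (16 - ⅓*25)*16 - 5 = (16 - 25/3)*16 - 5 = (23/3)*16 - 5 = 368/3 - 5 = 353/3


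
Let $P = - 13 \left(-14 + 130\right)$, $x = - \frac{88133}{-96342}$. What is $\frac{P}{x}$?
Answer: $- \frac{145283736}{88133} \approx -1648.5$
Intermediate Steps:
$x = \frac{88133}{96342}$ ($x = \left(-88133\right) \left(- \frac{1}{96342}\right) = \frac{88133}{96342} \approx 0.91479$)
$P = -1508$ ($P = \left(-13\right) 116 = -1508$)
$\frac{P}{x} = - \frac{1508}{\frac{88133}{96342}} = \left(-1508\right) \frac{96342}{88133} = - \frac{145283736}{88133}$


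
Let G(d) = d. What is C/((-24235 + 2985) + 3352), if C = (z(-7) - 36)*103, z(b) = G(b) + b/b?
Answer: 721/2983 ≈ 0.24170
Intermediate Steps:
z(b) = 1 + b (z(b) = b + b/b = b + 1 = 1 + b)
C = -4326 (C = ((1 - 7) - 36)*103 = (-6 - 36)*103 = -42*103 = -4326)
C/((-24235 + 2985) + 3352) = -4326/((-24235 + 2985) + 3352) = -4326/(-21250 + 3352) = -4326/(-17898) = -4326*(-1/17898) = 721/2983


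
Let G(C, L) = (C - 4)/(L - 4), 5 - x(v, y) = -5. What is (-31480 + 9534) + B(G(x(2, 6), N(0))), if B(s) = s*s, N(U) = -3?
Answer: -1075318/49 ≈ -21945.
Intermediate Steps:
x(v, y) = 10 (x(v, y) = 5 - 1*(-5) = 5 + 5 = 10)
G(C, L) = (-4 + C)/(-4 + L)
B(s) = s²
(-31480 + 9534) + B(G(x(2, 6), N(0))) = (-31480 + 9534) + ((-4 + 10)/(-4 - 3))² = -21946 + (6/(-7))² = -21946 + (-⅐*6)² = -21946 + (-6/7)² = -21946 + 36/49 = -1075318/49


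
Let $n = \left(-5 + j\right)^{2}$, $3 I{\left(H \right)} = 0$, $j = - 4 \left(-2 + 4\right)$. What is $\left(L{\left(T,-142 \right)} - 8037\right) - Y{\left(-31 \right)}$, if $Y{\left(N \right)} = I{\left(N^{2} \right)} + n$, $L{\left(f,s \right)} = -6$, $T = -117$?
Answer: $-8212$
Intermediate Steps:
$j = -8$ ($j = \left(-4\right) 2 = -8$)
$I{\left(H \right)} = 0$ ($I{\left(H \right)} = \frac{1}{3} \cdot 0 = 0$)
$n = 169$ ($n = \left(-5 - 8\right)^{2} = \left(-13\right)^{2} = 169$)
$Y{\left(N \right)} = 169$ ($Y{\left(N \right)} = 0 + 169 = 169$)
$\left(L{\left(T,-142 \right)} - 8037\right) - Y{\left(-31 \right)} = \left(-6 - 8037\right) - 169 = -8043 - 169 = -8212$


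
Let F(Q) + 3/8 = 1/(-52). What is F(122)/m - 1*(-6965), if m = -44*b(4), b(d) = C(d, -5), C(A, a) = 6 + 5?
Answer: 350590281/50336 ≈ 6965.0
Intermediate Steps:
C(A, a) = 11
b(d) = 11
m = -484 (m = -44*11 = -484)
F(Q) = -41/104 (F(Q) = -3/8 + 1/(-52) = -3/8 - 1/52 = -41/104)
F(122)/m - 1*(-6965) = -41/104/(-484) - 1*(-6965) = -41/104*(-1/484) + 6965 = 41/50336 + 6965 = 350590281/50336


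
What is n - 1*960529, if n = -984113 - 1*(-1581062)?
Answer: -363580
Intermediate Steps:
n = 596949 (n = -984113 + 1581062 = 596949)
n - 1*960529 = 596949 - 1*960529 = 596949 - 960529 = -363580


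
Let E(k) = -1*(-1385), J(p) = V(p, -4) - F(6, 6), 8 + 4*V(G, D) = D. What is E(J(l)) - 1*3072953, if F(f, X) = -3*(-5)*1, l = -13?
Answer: -3071568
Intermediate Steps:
F(f, X) = 15 (F(f, X) = 15*1 = 15)
V(G, D) = -2 + D/4
J(p) = -18 (J(p) = (-2 + (1/4)*(-4)) - 1*15 = (-2 - 1) - 15 = -3 - 15 = -18)
E(k) = 1385
E(J(l)) - 1*3072953 = 1385 - 1*3072953 = 1385 - 3072953 = -3071568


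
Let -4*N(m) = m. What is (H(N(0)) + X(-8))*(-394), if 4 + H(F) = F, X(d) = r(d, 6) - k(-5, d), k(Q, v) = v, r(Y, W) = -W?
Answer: 788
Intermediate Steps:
N(m) = -m/4
X(d) = -6 - d (X(d) = -1*6 - d = -6 - d)
H(F) = -4 + F
(H(N(0)) + X(-8))*(-394) = ((-4 - ¼*0) + (-6 - 1*(-8)))*(-394) = ((-4 + 0) + (-6 + 8))*(-394) = (-4 + 2)*(-394) = -2*(-394) = 788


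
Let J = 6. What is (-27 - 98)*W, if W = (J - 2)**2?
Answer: -2000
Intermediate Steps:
W = 16 (W = (6 - 2)**2 = 4**2 = 16)
(-27 - 98)*W = (-27 - 98)*16 = -125*16 = -2000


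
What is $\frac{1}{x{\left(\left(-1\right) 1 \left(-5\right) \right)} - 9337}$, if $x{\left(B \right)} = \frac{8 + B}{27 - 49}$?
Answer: $- \frac{22}{205427} \approx -0.00010709$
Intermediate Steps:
$x{\left(B \right)} = - \frac{4}{11} - \frac{B}{22}$ ($x{\left(B \right)} = \frac{8 + B}{-22} = \left(8 + B\right) \left(- \frac{1}{22}\right) = - \frac{4}{11} - \frac{B}{22}$)
$\frac{1}{x{\left(\left(-1\right) 1 \left(-5\right) \right)} - 9337} = \frac{1}{\left(- \frac{4}{11} - \frac{\left(-1\right) 1 \left(-5\right)}{22}\right) - 9337} = \frac{1}{\left(- \frac{4}{11} - \frac{\left(-1\right) \left(-5\right)}{22}\right) - 9337} = \frac{1}{\left(- \frac{4}{11} - \frac{5}{22}\right) - 9337} = \frac{1}{- \frac{13}{22} - 9337} = \frac{1}{- \frac{205427}{22}} = - \frac{22}{205427}$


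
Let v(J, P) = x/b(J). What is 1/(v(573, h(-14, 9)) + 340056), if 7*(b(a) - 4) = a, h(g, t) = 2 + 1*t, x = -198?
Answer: 601/204372270 ≈ 2.9407e-6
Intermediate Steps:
h(g, t) = 2 + t
b(a) = 4 + a/7
v(J, P) = -198/(4 + J/7)
1/(v(573, h(-14, 9)) + 340056) = 1/(-1386/(28 + 573) + 340056) = 1/(-1386/601 + 340056) = 1/(204372270/601) = 601/204372270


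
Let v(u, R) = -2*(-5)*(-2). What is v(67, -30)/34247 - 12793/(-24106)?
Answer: 437639751/825558182 ≈ 0.53011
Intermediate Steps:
v(u, R) = -20 (v(u, R) = 10*(-2) = -20)
v(67, -30)/34247 - 12793/(-24106) = -20/34247 - 12793/(-24106) = -20*1/34247 - 12793*(-1/24106) = -20/34247 + 12793/24106 = 437639751/825558182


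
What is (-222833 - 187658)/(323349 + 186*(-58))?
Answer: -410491/312561 ≈ -1.3133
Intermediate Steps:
(-222833 - 187658)/(323349 + 186*(-58)) = -410491/(323349 - 10788) = -410491/312561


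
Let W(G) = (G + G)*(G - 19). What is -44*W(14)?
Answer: 6160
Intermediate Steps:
W(G) = 2*G*(-19 + G) (W(G) = (2*G)*(-19 + G) = 2*G*(-19 + G))
-44*W(14) = -88*14*(-19 + 14) = -88*14*(-5) = -44*(-140) = 6160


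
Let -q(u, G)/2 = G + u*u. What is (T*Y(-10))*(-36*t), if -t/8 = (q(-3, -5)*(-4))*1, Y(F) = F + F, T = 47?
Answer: -8663040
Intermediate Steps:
Y(F) = 2*F
q(u, G) = -2*G - 2*u² (q(u, G) = -2*(G + u*u) = -2*(G + u²) = -2*G - 2*u²)
t = -256 (t = -8*(-2*(-5) - 2*(-3)²)*(-4) = -8*(10 - 2*9)*(-4) = -8*(10 - 18)*(-4) = -8*(-8*(-4)) = -256 ≈ -256.00)
(T*Y(-10))*(-36*t) = (47*(2*(-10)))*(-36*(-256)) = (47*(-20))*9216 = -940*9216 = -8663040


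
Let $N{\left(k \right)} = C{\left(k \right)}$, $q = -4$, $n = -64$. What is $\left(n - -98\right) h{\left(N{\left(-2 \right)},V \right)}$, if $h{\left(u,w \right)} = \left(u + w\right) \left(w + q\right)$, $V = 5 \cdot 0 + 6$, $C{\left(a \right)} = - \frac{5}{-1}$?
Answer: $748$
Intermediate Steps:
$C{\left(a \right)} = 5$ ($C{\left(a \right)} = \left(-5\right) \left(-1\right) = 5$)
$N{\left(k \right)} = 5$
$V = 6$ ($V = 0 + 6 = 6$)
$h{\left(u,w \right)} = \left(-4 + w\right) \left(u + w\right)$ ($h{\left(u,w \right)} = \left(u + w\right) \left(w - 4\right) = \left(u + w\right) \left(-4 + w\right) = \left(-4 + w\right) \left(u + w\right)$)
$\left(n - -98\right) h{\left(N{\left(-2 \right)},V \right)} = \left(-64 - -98\right) \left(6^{2} - 20 - 24 + 5 \cdot 6\right) = \left(-64 + 98\right) \left(36 - 20 - 24 + 30\right) = 34 \cdot 22 = 748$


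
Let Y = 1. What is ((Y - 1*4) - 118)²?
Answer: 14641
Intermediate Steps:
((Y - 1*4) - 118)² = ((1 - 1*4) - 118)² = ((1 - 4) - 118)² = (-3 - 118)² = (-121)² = 14641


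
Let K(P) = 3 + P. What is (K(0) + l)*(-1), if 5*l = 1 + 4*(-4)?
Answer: 0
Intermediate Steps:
l = -3 (l = (1 + 4*(-4))/5 = (1 - 16)/5 = (⅕)*(-15) = -3)
(K(0) + l)*(-1) = ((3 + 0) - 3)*(-1) = (3 - 3)*(-1) = 0*(-1) = 0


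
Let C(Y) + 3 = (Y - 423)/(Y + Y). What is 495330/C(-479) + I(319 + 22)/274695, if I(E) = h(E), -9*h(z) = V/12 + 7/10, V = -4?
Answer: -8798622166848173/36564651450 ≈ -2.4063e+5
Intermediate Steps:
h(z) = -11/270 (h(z) = -(-4/12 + 7/10)/9 = -(-4*1/12 + 7*(1/10))/9 = -(-1/3 + 7/10)/9 = -1/9*11/30 = -11/270)
I(E) = -11/270
C(Y) = -3 + (-423 + Y)/(2*Y) (C(Y) = -3 + (Y - 423)/(Y + Y) = -3 + (-423 + Y)/((2*Y)) = -3 + (-423 + Y)*(1/(2*Y)) = -3 + (-423 + Y)/(2*Y))
495330/C(-479) + I(319 + 22)/274695 = 495330/(((1/2)*(-423 - 5*(-479))/(-479))) - 11/270/274695 = 495330/(((1/2)*(-1/479)*(-423 + 2395))) - 11/270*1/274695 = 495330/(((1/2)*(-1/479)*1972)) - 11/74167650 = 495330/(-986/479) - 11/74167650 = 495330*(-479/986) - 11/74167650 = -118631535/493 - 11/74167650 = -8798622166848173/36564651450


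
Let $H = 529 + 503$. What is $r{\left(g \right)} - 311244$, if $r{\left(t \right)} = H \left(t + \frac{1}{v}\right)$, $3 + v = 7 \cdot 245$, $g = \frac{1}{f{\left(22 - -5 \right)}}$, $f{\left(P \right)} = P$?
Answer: $- \frac{599381167}{1926} \approx -3.1121 \cdot 10^{5}$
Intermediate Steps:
$H = 1032$
$g = \frac{1}{27}$ ($g = \frac{1}{22 - -5} = \frac{1}{22 + 5} = \frac{1}{27} \approx 0.037037$)
$v = 1712$ ($v = -3 + 7 \cdot 245 = -3 + 1715 = 1712$)
$r{\left(t \right)} = \frac{129}{214} + 1032 t$ ($r{\left(t \right)} = 1032 \left(t + \frac{1}{1712}\right) = 1032 \left(\frac{1}{1712} + t\right) = \frac{129}{214} + 1032 t$)
$r{\left(g \right)} - 311244 = \left(\frac{129}{214} + 1032 \cdot \frac{1}{27}\right) - 311244 = \left(\frac{129}{214} + \frac{344}{9}\right) - 311244 = \frac{74777}{1926} - 311244 = - \frac{599381167}{1926}$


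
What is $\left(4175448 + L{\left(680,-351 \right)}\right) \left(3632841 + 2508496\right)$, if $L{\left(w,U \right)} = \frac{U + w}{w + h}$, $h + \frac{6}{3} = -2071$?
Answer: $\frac{5102923536858385}{199} \approx 2.5643 \cdot 10^{13}$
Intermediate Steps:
$h = -2073$ ($h = -2 - 2071 = -2073$)
$L{\left(w,U \right)} = \frac{U + w}{-2073 + w}$ ($L{\left(w,U \right)} = \frac{U + w}{w - 2073} = \frac{U + w}{-2073 + w}$)
$\left(4175448 + L{\left(680,-351 \right)}\right) \left(3632841 + 2508496\right) = \left(4175448 + \frac{-351 + 680}{-2073 + 680}\right) \left(3632841 + 2508496\right) = \left(4175448 + \frac{1}{-1393} \cdot 329\right) 6141337 = \left(4175448 - \frac{47}{199}\right) 6141337 = \frac{830914105}{199} \cdot 6141337 = \frac{5102923536858385}{199}$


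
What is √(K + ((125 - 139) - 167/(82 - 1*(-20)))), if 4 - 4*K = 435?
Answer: I*√1283721/102 ≈ 11.108*I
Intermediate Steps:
K = -431/4 (K = 1 - ¼*435 = 1 - 435/4 = -431/4 ≈ -107.75)
√(K + ((125 - 139) - 167/(82 - 1*(-20)))) = √(-431/4 + ((125 - 139) - 167/(82 - 1*(-20)))) = √(-431/4 + (-14 - 167/(82 + 20))) = √(-431/4 + (-14 - 167/102)) = √(-431/4 - 1595/102) = √(-25171/204) = I*√1283721/102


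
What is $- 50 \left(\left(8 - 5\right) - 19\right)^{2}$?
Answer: $-12800$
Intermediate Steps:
$- 50 \left(\left(8 - 5\right) - 19\right)^{2} = - 50 \left(3 - 19\right)^{2} = - 50 \left(-16\right)^{2} = \left(-50\right) 256 = -12800$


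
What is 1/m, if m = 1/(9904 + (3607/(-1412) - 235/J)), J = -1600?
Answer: 1118483871/112960 ≈ 9901.6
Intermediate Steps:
m = 112960/1118483871 (m = 1/(9904 + (3607/(-1412) - 235/(-1600))) = 1/(9904 + (3607*(-1/1412) - 235*(-1/1600))) = 1/(9904 + (-3607/1412 + 47/320)) = 1/(9904 - 271969/112960) = 1/(1118483871/112960) = 112960/1118483871 ≈ 0.00010099)
1/m = 1/(112960/1118483871) = 1118483871/112960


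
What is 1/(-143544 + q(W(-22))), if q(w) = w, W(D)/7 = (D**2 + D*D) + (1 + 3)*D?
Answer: -1/137384 ≈ -7.2789e-6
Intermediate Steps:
W(D) = 14*D**2 + 28*D (W(D) = 7*((D**2 + D*D) + (1 + 3)*D) = 7*((D**2 + D**2) + 4*D) = 7*(2*D**2 + 4*D) = 14*D**2 + 28*D)
1/(-143544 + q(W(-22))) = 1/(-143544 + 14*(-22)*(2 - 22)) = 1/(-143544 + 14*(-22)*(-20)) = 1/(-143544 + 6160) = 1/(-137384) = -1/137384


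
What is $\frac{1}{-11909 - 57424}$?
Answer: $- \frac{1}{69333} \approx -1.4423 \cdot 10^{-5}$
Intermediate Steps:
$\frac{1}{-11909 - 57424} = \frac{1}{-69333} = - \frac{1}{69333}$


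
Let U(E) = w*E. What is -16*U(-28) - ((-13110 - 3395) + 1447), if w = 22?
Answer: 24914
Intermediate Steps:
U(E) = 22*E
-16*U(-28) - ((-13110 - 3395) + 1447) = -352*(-28) - ((-13110 - 3395) + 1447) = -16*(-616) - (-16505 + 1447) = 9856 - 1*(-15058) = 9856 + 15058 = 24914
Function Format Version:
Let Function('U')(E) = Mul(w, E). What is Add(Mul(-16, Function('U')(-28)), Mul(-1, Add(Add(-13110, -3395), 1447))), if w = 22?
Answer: 24914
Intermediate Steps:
Function('U')(E) = Mul(22, E)
Add(Mul(-16, Function('U')(-28)), Mul(-1, Add(Add(-13110, -3395), 1447))) = Add(Mul(-16, Mul(22, -28)), Mul(-1, Add(Add(-13110, -3395), 1447))) = Add(Mul(-16, -616), Mul(-1, Add(-16505, 1447))) = Add(9856, Mul(-1, -15058)) = Add(9856, 15058) = 24914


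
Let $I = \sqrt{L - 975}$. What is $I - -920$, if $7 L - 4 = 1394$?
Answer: $920 + \frac{9 i \sqrt{469}}{7} \approx 920.0 + 27.844 i$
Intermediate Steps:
$L = \frac{1398}{7}$ ($L = \frac{4}{7} + \frac{1}{7} \cdot 1394 = \frac{4}{7} + \frac{1394}{7} = \frac{1398}{7} \approx 199.71$)
$I = \frac{9 i \sqrt{469}}{7}$ ($I = \sqrt{\frac{1398}{7} - 975} = \sqrt{- \frac{5427}{7}} = \frac{9 i \sqrt{469}}{7} \approx 27.844 i$)
$I - -920 = \frac{9 i \sqrt{469}}{7} - -920 = \frac{9 i \sqrt{469}}{7} + 920 = 920 + \frac{9 i \sqrt{469}}{7}$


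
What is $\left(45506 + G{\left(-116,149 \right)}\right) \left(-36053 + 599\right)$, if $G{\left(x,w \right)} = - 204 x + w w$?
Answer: $-3239467434$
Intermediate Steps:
$G{\left(x,w \right)} = w^{2} - 204 x$ ($G{\left(x,w \right)} = - 204 x + w^{2} = w^{2} - 204 x$)
$\left(45506 + G{\left(-116,149 \right)}\right) \left(-36053 + 599\right) = \left(45506 + \left(149^{2} - -23664\right)\right) \left(-36053 + 599\right) = \left(45506 + \left(22201 + 23664\right)\right) \left(-35454\right) = \left(45506 + 45865\right) \left(-35454\right) = 91371 \left(-35454\right) = -3239467434$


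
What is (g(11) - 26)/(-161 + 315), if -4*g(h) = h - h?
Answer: -13/77 ≈ -0.16883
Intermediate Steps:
g(h) = 0 (g(h) = -(h - h)/4 = -¼*0 = 0)
(g(11) - 26)/(-161 + 315) = (0 - 26)/(-161 + 315) = -26/154 = -26*1/154 = -13/77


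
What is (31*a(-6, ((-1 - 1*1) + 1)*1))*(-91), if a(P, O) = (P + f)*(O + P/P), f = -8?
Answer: 0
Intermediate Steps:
a(P, O) = (1 + O)*(-8 + P) (a(P, O) = (P - 8)*(O + P/P) = (-8 + P)*(O + 1) = (-8 + P)*(1 + O) = (1 + O)*(-8 + P))
(31*a(-6, ((-1 - 1*1) + 1)*1))*(-91) = (31*(-8 - 6 - 8*((-1 - 1*1) + 1) + (((-1 - 1*1) + 1)*1)*(-6)))*(-91) = (31*(-8 - 6 - 8*((-1 - 1) + 1) + (((-1 - 1) + 1)*1)*(-6)))*(-91) = (31*(-8 - 6 - 8*(-2 + 1) + ((-2 + 1)*1)*(-6)))*(-91) = (31*(-8 - 6 - (-8) - 1*1*(-6)))*(-91) = (31*(-8 - 6 - 8*(-1) - 1*(-6)))*(-91) = (31*(-8 - 6 + 8 + 6))*(-91) = (31*0)*(-91) = 0*(-91) = 0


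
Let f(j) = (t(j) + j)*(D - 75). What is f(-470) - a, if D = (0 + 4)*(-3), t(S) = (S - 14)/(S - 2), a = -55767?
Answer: 11394999/118 ≈ 96568.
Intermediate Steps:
t(S) = (-14 + S)/(-2 + S)
D = -12 (D = 4*(-3) = -12)
f(j) = -87*j - 87*(-14 + j)/(-2 + j) (f(j) = ((-14 + j)/(-2 + j) + j)*(-12 - 75) = (j + (-14 + j)/(-2 + j))*(-87) = -87*j - 87*(-14 + j)/(-2 + j))
f(-470) - a = 87*(14 - 470 - 1*(-470)**2)/(-2 - 470) - 1*(-55767) = 87*(14 - 470 - 1*220900)/(-472) + 55767 = 87*(-1/472)*(14 - 470 - 220900) + 55767 = 87*(-1/472)*(-221356) + 55767 = 4814493/118 + 55767 = 11394999/118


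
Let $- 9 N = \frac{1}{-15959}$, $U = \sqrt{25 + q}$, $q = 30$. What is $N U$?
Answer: $\frac{\sqrt{55}}{143631} \approx 5.1634 \cdot 10^{-5}$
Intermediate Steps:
$U = \sqrt{55}$ ($U = \sqrt{25 + 30} = \sqrt{55} \approx 7.4162$)
$N = \frac{1}{143631}$ ($N = - \frac{1}{9 \left(-15959\right)} = \left(- \frac{1}{9}\right) \left(- \frac{1}{15959}\right) = \frac{1}{143631} \approx 6.9623 \cdot 10^{-6}$)
$N U = \frac{\sqrt{55}}{143631}$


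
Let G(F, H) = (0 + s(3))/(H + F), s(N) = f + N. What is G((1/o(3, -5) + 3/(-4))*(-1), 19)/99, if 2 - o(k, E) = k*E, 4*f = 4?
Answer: 272/132561 ≈ 0.0020519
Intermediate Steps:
f = 1 (f = (¼)*4 = 1)
o(k, E) = 2 - E*k (o(k, E) = 2 - k*E = 2 - E*k)
s(N) = 1 + N
G(F, H) = 4/(F + H) (G(F, H) = (0 + (1 + 3))/(H + F) = (0 + 4)/(F + H) = 4/(F + H))
G((1/o(3, -5) + 3/(-4))*(-1), 19)/99 = (4/((1/(2 - 1*(-5)*3) + 3/(-4))*(-1) + 19))/99 = (4/((1/(2 + 15) + 3*(-¼))*(-1) + 19))*(1/99) = (4/((1/17 - ¾)*(-1) + 19))*(1/99) = (4/(-47/68*(-1) + 19))*(1/99) = (4/(47/68 + 19))*(1/99) = (4/(1339/68))*(1/99) = (4*(68/1339))*(1/99) = (272/1339)*(1/99) = 272/132561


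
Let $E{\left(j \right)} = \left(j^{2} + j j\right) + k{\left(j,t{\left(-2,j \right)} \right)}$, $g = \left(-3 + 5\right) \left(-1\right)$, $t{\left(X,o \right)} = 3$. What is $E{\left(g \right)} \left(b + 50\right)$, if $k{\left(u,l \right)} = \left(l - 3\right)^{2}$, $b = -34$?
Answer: $128$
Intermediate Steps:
$g = -2$ ($g = 2 \left(-1\right) = -2$)
$k{\left(u,l \right)} = \left(-3 + l\right)^{2}$
$E{\left(j \right)} = 2 j^{2}$ ($E{\left(j \right)} = \left(j^{2} + j j\right) + \left(-3 + 3\right)^{2} = \left(j^{2} + j^{2}\right) + 0^{2} = 2 j^{2} + 0 = 2 j^{2}$)
$E{\left(g \right)} \left(b + 50\right) = 2 \left(-2\right)^{2} \left(-34 + 50\right) = 2 \cdot 4 \cdot 16 = 8 \cdot 16 = 128$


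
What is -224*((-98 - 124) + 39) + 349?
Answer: 41341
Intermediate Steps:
-224*((-98 - 124) + 39) + 349 = -224*(-222 + 39) + 349 = -224*(-183) + 349 = 40992 + 349 = 41341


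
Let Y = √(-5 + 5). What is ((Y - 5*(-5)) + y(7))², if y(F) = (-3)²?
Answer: 1156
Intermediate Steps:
y(F) = 9
Y = 0 (Y = √0 = 0)
((Y - 5*(-5)) + y(7))² = ((0 - 5*(-5)) + 9)² = ((0 + 25) + 9)² = (25 + 9)² = 34² = 1156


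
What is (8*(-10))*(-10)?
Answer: 800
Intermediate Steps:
(8*(-10))*(-10) = -80*(-10) = 800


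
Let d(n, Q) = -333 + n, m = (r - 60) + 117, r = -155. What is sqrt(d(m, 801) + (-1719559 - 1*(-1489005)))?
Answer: 3*I*sqrt(25665) ≈ 480.61*I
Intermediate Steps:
m = -98 (m = (-155 - 60) + 117 = -215 + 117 = -98)
sqrt(d(m, 801) + (-1719559 - 1*(-1489005))) = sqrt((-333 - 98) + (-1719559 - 1*(-1489005))) = sqrt(-431 + (-1719559 + 1489005)) = sqrt(-431 - 230554) = sqrt(-230985) = 3*I*sqrt(25665)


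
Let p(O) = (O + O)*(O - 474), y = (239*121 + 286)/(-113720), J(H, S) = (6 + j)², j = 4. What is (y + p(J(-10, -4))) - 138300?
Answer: -4846752241/22744 ≈ -2.1310e+5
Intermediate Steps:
J(H, S) = 100 (J(H, S) = (6 + 4)² = 10² = 100)
y = -5841/22744 (y = (28919 + 286)*(-1/113720) = 29205*(-1/113720) = -5841/22744 ≈ -0.25681)
p(O) = 2*O*(-474 + O) (p(O) = (2*O)*(-474 + O) = 2*O*(-474 + O))
(y + p(J(-10, -4))) - 138300 = (-5841/22744 + 2*100*(-474 + 100)) - 138300 = (-5841/22744 + 2*100*(-374)) - 138300 = (-5841/22744 - 74800) - 138300 = -1701257041/22744 - 138300 = -4846752241/22744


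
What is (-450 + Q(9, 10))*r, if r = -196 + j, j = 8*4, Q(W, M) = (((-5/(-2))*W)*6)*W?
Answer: -125460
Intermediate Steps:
Q(W, M) = 15*W² (Q(W, M) = (((-5*(-½))*W)*6)*W = ((5*W/2)*6)*W = (15*W)*W = 15*W²)
j = 32
r = -164 (r = -196 + 32 = -164)
(-450 + Q(9, 10))*r = (-450 + 15*9²)*(-164) = (-450 + 15*81)*(-164) = (-450 + 1215)*(-164) = 765*(-164) = -125460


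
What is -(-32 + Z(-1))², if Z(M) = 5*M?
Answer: -1369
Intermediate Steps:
-(-32 + Z(-1))² = -(-32 + 5*(-1))² = -(-32 - 5)² = -1*(-37)² = -1*1369 = -1369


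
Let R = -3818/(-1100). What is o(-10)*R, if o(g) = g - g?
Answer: 0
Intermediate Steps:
o(g) = 0
R = 1909/550 (R = -3818*(-1/1100) = 1909/550 ≈ 3.4709)
o(-10)*R = 0*(1909/550) = 0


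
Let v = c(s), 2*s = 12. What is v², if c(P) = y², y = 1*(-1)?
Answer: 1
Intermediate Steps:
s = 6 (s = (½)*12 = 6)
y = -1
c(P) = 1 (c(P) = (-1)² = 1)
v = 1
v² = 1² = 1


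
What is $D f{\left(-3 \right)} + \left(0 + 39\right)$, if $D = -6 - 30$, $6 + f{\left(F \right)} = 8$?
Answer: $-33$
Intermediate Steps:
$f{\left(F \right)} = 2$ ($f{\left(F \right)} = -6 + 8 = 2$)
$D = -36$ ($D = -6 - 30 = -36$)
$D f{\left(-3 \right)} + \left(0 + 39\right) = \left(-36\right) 2 + \left(0 + 39\right) = -72 + 39 = -33$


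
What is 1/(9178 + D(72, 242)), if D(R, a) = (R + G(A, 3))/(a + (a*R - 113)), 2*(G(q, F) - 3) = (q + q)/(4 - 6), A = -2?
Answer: 17553/161101510 ≈ 0.00010896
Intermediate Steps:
G(q, F) = 3 - q/2 (G(q, F) = 3 + ((q + q)/(4 - 6))/2 = 3 + ((2*q)/(-2))/2 = 3 + ((2*q)*(-½))/2 = 3 + (-q)/2 = 3 - q/2)
D(R, a) = (4 + R)/(-113 + a + R*a) (D(R, a) = (R + (3 - ½*(-2)))/(a + (a*R - 113)) = (R + (3 + 1))/(a + (R*a - 113)) = (R + 4)/(a + (-113 + R*a)) = (4 + R)/(-113 + a + R*a))
1/(9178 + D(72, 242)) = 1/(9178 + (4 + 72)/(-113 + 242 + 72*242)) = 1/(9178 + 76/(-113 + 242 + 17424)) = 1/(9178 + 76/17553) = 1/(161101510/17553) = 17553/161101510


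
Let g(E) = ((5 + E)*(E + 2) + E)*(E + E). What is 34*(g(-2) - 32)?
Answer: -816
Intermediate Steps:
g(E) = 2*E*(E + (2 + E)*(5 + E)) (g(E) = ((5 + E)*(2 + E) + E)*(2*E) = ((2 + E)*(5 + E) + E)*(2*E) = (E + (2 + E)*(5 + E))*(2*E) = 2*E*(E + (2 + E)*(5 + E)))
34*(g(-2) - 32) = 34*(2*(-2)*(10 + (-2)² + 8*(-2)) - 32) = 34*(2*(-2)*(10 + 4 - 16) - 32) = 34*(2*(-2)*(-2) - 32) = 34*(8 - 32) = 34*(-24) = -816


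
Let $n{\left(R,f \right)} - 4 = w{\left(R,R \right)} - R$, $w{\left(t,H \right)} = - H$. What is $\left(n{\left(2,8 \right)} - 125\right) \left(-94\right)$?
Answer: $11750$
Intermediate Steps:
$n{\left(R,f \right)} = 4 - 2 R$
$\left(n{\left(2,8 \right)} - 125\right) \left(-94\right) = \left(\left(4 - 4\right) - 125\right) \left(-94\right) = \left(0 - 125\right) \left(-94\right) = \left(-125\right) \left(-94\right) = 11750$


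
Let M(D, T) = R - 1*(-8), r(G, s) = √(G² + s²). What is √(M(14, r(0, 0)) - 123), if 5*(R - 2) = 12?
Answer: I*√2765/5 ≈ 10.517*I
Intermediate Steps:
R = 22/5 (R = 2 + (⅕)*12 = 2 + 12/5 = 22/5 ≈ 4.4000)
M(D, T) = 62/5 (M(D, T) = 22/5 - 1*(-8) = 22/5 + 8 = 62/5)
√(M(14, r(0, 0)) - 123) = √(62/5 - 123) = √(-553/5) = I*√2765/5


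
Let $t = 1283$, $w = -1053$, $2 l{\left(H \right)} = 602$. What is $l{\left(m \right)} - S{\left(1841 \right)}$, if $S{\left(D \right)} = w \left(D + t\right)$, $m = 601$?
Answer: $3289873$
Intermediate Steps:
$l{\left(H \right)} = 301$ ($l{\left(H \right)} = \frac{1}{2} \cdot 602 = 301$)
$S{\left(D \right)} = -1350999 - 1053 D$ ($S{\left(D \right)} = - 1053 \left(D + 1283\right) = - 1053 \left(1283 + D\right) = -1350999 - 1053 D$)
$l{\left(m \right)} - S{\left(1841 \right)} = 301 - \left(-1350999 - 1938573\right) = 301 - -3289572 = 301 + 3289572 = 3289873$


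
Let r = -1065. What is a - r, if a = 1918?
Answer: 2983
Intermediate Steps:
a - r = 1918 - 1*(-1065) = 1918 + 1065 = 2983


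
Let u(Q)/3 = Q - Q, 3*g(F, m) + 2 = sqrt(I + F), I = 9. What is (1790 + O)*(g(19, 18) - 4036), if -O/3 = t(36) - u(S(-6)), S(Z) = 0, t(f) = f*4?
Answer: -16445380/3 + 2716*sqrt(7)/3 ≈ -5.4794e+6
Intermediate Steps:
g(F, m) = -2/3 + sqrt(9 + F)/3
t(f) = 4*f
u(Q) = 0 (u(Q) = 3*(Q - Q) = 3*0 = 0)
O = -432 (O = -3*(4*36 - 1*0) = -3*(144 + 0) = -3*144 = -432)
(1790 + O)*(g(19, 18) - 4036) = (1790 - 432)*((-2/3 + sqrt(9 + 19)/3) - 4036) = 1358*((-2/3 + sqrt(28)/3) - 4036) = 1358*((-2/3 + (2*sqrt(7))/3) - 4036) = 1358*((-2/3 + 2*sqrt(7)/3) - 4036) = 1358*(-12110/3 + 2*sqrt(7)/3) = -16445380/3 + 2716*sqrt(7)/3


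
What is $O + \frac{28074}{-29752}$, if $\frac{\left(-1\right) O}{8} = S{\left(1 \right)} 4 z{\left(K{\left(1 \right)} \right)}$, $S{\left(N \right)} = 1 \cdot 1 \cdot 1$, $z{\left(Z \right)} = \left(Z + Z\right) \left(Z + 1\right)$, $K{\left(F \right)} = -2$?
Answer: $- \frac{1918165}{14876} \approx -128.94$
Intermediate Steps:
$z{\left(Z \right)} = 2 Z \left(1 + Z\right)$
$S{\left(N \right)} = 1$ ($S{\left(N \right)} = 1 \cdot 1 = 1$)
$O = -128$ ($O = - 8 \cdot 1 \cdot 4 \cdot 2 \left(-2\right) \left(1 - 2\right) = - 8 \cdot 4 \cdot 2 \left(-2\right) \left(-1\right) = - 8 \cdot 4 \cdot 4 = \left(-8\right) 16 = -128$)
$O + \frac{28074}{-29752} = -128 + \frac{28074}{-29752} = -128 + 28074 \left(- \frac{1}{29752}\right) = -128 - \frac{14037}{14876} = - \frac{1918165}{14876}$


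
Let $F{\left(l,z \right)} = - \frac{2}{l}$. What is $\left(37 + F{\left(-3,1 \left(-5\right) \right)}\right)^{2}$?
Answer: $\frac{12769}{9} \approx 1418.8$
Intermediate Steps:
$\left(37 + F{\left(-3,1 \left(-5\right) \right)}\right)^{2} = \left(37 - \frac{2}{-3}\right)^{2} = \left(37 - - \frac{2}{3}\right)^{2} = \left(37 + \frac{2}{3}\right)^{2} = \left(\frac{113}{3}\right)^{2} = \frac{12769}{9}$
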